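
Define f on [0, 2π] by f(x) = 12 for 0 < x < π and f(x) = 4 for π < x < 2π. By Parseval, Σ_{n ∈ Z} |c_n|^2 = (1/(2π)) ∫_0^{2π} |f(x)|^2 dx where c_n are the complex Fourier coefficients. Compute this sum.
Σ |c_n|^2 = 80

Parseval equates the L^2 energy of f (normalised by 1/(2π)) with the ℓ^2 sum of its Fourier coefficients: (1/(2π)) ∫_0^{2π} |f|^2 = Σ |c_n|^2.
Compute the left side: (1/(2π)) [∫_0^π 12^2 dx + ∫_π^{2π} 4^2 dx] = (1/(2π)) · (144π + 16π) = (144 + 16)/2 = 80.
So Σ_{n ∈ Z} |c_n|^2 = 80.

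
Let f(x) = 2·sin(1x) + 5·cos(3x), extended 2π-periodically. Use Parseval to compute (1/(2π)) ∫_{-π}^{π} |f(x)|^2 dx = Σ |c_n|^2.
Σ |c_n|^2 = 29/2

Expand |f|^2 and use orthogonality of {sin(nx), cos(mx)} on [-π, π]:
  ∫_{-π}^{π} sin(nx)^2 dx = π, ∫ cos(mx)^2 dx = π, and cross terms integrate to 0.
So ∫_{-π}^{π} f(x)^2 dx = 2^2 · π + 5^2 · π = (4 + 25)π.
Divide by 2π: (4 + 25)/2 = 29/2.
By Parseval, this equals Σ |c_n|^2.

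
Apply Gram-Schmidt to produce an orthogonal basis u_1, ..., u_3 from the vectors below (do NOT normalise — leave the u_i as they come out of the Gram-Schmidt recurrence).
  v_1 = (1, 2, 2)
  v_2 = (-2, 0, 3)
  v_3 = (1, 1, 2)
Orthogonal basis:
  u_1 = (1, 2, 2)
  u_2 = (-22/9, -8/9, 19/9)
  u_3 = (42/101, -49/101, 28/101)

Apply the Gram-Schmidt recurrence
  u_1 = v_1
  u_i = v_i − Σ_{j<i} ((v_i · u_j) / (u_j · u_j)) · u_j.

Step by step this gives:
  u_1 = (1, 2, 2)
  u_2 = (-22/9, -8/9, 19/9)
  u_3 = (42/101, -49/101, 28/101)

Orthogonality check:
  u_2 · u_1 = 0 (should be 0)
  u_3 · u_1 = 0 (should be 0)
  u_3 · u_2 = 0 (should be 0)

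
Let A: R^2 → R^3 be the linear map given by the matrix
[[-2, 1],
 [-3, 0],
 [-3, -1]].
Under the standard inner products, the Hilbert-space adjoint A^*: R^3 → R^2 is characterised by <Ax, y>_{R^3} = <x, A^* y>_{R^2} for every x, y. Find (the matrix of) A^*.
A^* = A^T =
[[-2, -3, -3],
 [1, 0, -1]]

For real matrices with standard dot products, the defining identity <Ax, y> = <x, A^* y> gives (Ax)^T y = x^T (A^*) y, i.e. x^T A^T y = x^T (A^*) y. Since this holds for all x, y, we must have A^* = A^T. Therefore
A^* =
[[-2, -3, -3],
 [1, 0, -1]].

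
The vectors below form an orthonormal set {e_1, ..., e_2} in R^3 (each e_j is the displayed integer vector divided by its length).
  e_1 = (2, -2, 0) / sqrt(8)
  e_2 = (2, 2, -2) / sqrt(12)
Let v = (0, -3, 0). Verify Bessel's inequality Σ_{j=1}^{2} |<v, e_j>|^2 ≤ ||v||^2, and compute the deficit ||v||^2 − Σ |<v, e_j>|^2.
Σ |<v, e_j>|^2 = 15/2; ||v||^2 = 9; deficit = 3/2

Write each e_j = u_j / sqrt(<u_j, u_j>) where u_j is the displayed integer vector. Then <v, e_j> = <v, u_j> / sqrt(<u_j, u_j>), so |<v, e_j>|^2 = <v, u_j>^2 / <u_j, u_j>.
Coefficients: <v, e_1> = 6/sqrt(8), <v, e_2> = -6/sqrt(12).
Square and sum: Σ |<v, e_j>|^2 = 15/2.
Compute ||v||^2 = v·v = 9.
Deficit = 9 − 15/2 = 3/2 ≥ 0, confirming Bessel's inequality. (The deficit equals ||v − Σ <v,e_j> e_j||^2, the squared distance from v to span{e_j}.)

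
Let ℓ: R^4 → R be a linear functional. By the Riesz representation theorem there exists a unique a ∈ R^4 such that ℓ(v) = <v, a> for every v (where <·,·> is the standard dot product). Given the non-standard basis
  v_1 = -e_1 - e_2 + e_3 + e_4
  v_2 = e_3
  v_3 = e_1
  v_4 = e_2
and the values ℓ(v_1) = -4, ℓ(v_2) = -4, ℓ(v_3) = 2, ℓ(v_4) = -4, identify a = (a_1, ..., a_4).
a = (2, -4, -4, -2)

Write a = (a_1, ..., a_4) in the standard basis. For each basis vector v_i, ℓ(v_i) = <v_i, a> is a linear equation in the a_j's. Collect the n equations into a matrix system V a = ℓ, where row i of V is v_i (expressed in the standard basis). Since V is invertible (lower-triangular with 1s on the diagonal, up to permutation), solve by back-substitution:
  V =
[[-1, -1, 1, 1],
 [0, 0, 1, 0],
 [1, 0, 0, 0],
 [0, 1, 0, 0]]
  V a = (-4, -4, 2, -4)
Solving gives a = (2, -4, -4, -2).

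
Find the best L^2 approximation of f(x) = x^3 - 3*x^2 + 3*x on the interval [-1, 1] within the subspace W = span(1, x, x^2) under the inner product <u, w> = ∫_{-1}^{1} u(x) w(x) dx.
g(x) = -3*x^2 + 18*x/5

The best approximation g ∈ W is the orthogonal projection of f onto W. Writing g = a_0 + a_1 x + a_2 x^2, the coefficients solve the normal equations G · a = b where
  G_{ij} = <φ_i, φ_j> and b_i = <f, φ_i>, with φ_0 = 1, φ_1 = x, φ_2 = x^2.
G =
  [2, 0, 2/3]
  [0, 2/3, 0]
  [2/3, 0, 2/5],
b = (-2, 12/5, -6/5).
Solving gives a_0 = 0, a_1 = 18/5, a_2 = -3, so
  g(x) = -3*x^2 + 18*x/5.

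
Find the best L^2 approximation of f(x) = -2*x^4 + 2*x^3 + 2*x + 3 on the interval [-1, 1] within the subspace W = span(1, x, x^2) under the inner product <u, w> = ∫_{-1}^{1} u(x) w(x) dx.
g(x) = -12*x^2/7 + 16*x/5 + 111/35

The best approximation g ∈ W is the orthogonal projection of f onto W. Writing g = a_0 + a_1 x + a_2 x^2, the coefficients solve the normal equations G · a = b where
  G_{ij} = <φ_i, φ_j> and b_i = <f, φ_i>, with φ_0 = 1, φ_1 = x, φ_2 = x^2.
G =
  [2, 0, 2/3]
  [0, 2/3, 0]
  [2/3, 0, 2/5],
b = (26/5, 32/15, 10/7).
Solving gives a_0 = 111/35, a_1 = 16/5, a_2 = -12/7, so
  g(x) = -12*x^2/7 + 16*x/5 + 111/35.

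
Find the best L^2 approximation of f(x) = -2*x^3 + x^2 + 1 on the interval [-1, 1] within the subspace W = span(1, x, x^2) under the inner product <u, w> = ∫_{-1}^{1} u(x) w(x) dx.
g(x) = x^2 - 6*x/5 + 1

The best approximation g ∈ W is the orthogonal projection of f onto W. Writing g = a_0 + a_1 x + a_2 x^2, the coefficients solve the normal equations G · a = b where
  G_{ij} = <φ_i, φ_j> and b_i = <f, φ_i>, with φ_0 = 1, φ_1 = x, φ_2 = x^2.
G =
  [2, 0, 2/3]
  [0, 2/3, 0]
  [2/3, 0, 2/5],
b = (8/3, -4/5, 16/15).
Solving gives a_0 = 1, a_1 = -6/5, a_2 = 1, so
  g(x) = x^2 - 6*x/5 + 1.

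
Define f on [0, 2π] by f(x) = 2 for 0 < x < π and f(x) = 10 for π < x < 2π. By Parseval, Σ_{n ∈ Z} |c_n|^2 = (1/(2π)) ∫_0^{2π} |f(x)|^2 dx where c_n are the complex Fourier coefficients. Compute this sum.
Σ |c_n|^2 = 52

Parseval equates the L^2 energy of f (normalised by 1/(2π)) with the ℓ^2 sum of its Fourier coefficients: (1/(2π)) ∫_0^{2π} |f|^2 = Σ |c_n|^2.
Compute the left side: (1/(2π)) [∫_0^π 2^2 dx + ∫_π^{2π} 10^2 dx] = (1/(2π)) · (4π + 100π) = (4 + 100)/2 = 52.
So Σ_{n ∈ Z} |c_n|^2 = 52.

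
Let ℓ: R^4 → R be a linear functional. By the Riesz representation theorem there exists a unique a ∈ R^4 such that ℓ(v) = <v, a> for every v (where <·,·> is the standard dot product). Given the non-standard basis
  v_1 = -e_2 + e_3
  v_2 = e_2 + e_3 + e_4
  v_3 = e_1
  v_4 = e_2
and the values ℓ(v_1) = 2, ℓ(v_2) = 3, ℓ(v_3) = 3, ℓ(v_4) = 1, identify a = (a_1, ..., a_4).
a = (3, 1, 3, -1)

Write a = (a_1, ..., a_4) in the standard basis. For each basis vector v_i, ℓ(v_i) = <v_i, a> is a linear equation in the a_j's. Collect the n equations into a matrix system V a = ℓ, where row i of V is v_i (expressed in the standard basis). Since V is invertible (lower-triangular with 1s on the diagonal, up to permutation), solve by back-substitution:
  V =
[[0, -1, 1, 0],
 [0, 1, 1, 1],
 [1, 0, 0, 0],
 [0, 1, 0, 0]]
  V a = (2, 3, 3, 1)
Solving gives a = (3, 1, 3, -1).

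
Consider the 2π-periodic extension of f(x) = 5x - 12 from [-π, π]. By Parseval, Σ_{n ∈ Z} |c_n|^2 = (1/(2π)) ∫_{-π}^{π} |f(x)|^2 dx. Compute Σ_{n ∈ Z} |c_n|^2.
Σ |c_n|^2 = 25π^2/3 + 144

Expand and integrate term by term over [-π, π]:
  ∫ (5x)^2 dx = 25·(2π^3/3); ∫ 2·5·(-12)·x dx = 0 (odd integrand); ∫ (-12)^2 dx = 144·2π.
So (1/(2π)) ∫_{-π}^{π} (5x - 12)^2 dx = 25π^2/3 + 144 = 25π^2/3 + 144.
Parseval ⇒ Σ |c_n|^2 = 25π^2/3 + 144.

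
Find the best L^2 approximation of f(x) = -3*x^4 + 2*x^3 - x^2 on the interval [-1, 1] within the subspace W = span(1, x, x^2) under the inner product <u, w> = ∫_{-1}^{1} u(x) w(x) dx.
g(x) = -25*x^2/7 + 6*x/5 + 9/35

The best approximation g ∈ W is the orthogonal projection of f onto W. Writing g = a_0 + a_1 x + a_2 x^2, the coefficients solve the normal equations G · a = b where
  G_{ij} = <φ_i, φ_j> and b_i = <f, φ_i>, with φ_0 = 1, φ_1 = x, φ_2 = x^2.
G =
  [2, 0, 2/3]
  [0, 2/3, 0]
  [2/3, 0, 2/5],
b = (-28/15, 4/5, -44/35).
Solving gives a_0 = 9/35, a_1 = 6/5, a_2 = -25/7, so
  g(x) = -25*x^2/7 + 6*x/5 + 9/35.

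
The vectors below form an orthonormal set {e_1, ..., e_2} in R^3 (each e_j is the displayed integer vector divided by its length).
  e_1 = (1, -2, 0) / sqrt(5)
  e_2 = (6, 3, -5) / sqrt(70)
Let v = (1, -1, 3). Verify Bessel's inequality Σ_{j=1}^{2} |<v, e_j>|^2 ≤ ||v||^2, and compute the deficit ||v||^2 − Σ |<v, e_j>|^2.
Σ |<v, e_j>|^2 = 27/7; ||v||^2 = 11; deficit = 50/7

Write each e_j = u_j / sqrt(<u_j, u_j>) where u_j is the displayed integer vector. Then <v, e_j> = <v, u_j> / sqrt(<u_j, u_j>), so |<v, e_j>|^2 = <v, u_j>^2 / <u_j, u_j>.
Coefficients: <v, e_1> = 3/sqrt(5), <v, e_2> = -12/sqrt(70).
Square and sum: Σ |<v, e_j>|^2 = 27/7.
Compute ||v||^2 = v·v = 11.
Deficit = 11 − 27/7 = 50/7 ≥ 0, confirming Bessel's inequality. (The deficit equals ||v − Σ <v,e_j> e_j||^2, the squared distance from v to span{e_j}.)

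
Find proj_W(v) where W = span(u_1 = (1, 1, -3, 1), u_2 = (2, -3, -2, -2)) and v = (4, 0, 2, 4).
proj_W(v) = (-2/9, 8/9, -2/9, 2/3)

Set up U = [u_1 | ... | u_2] ∈ R^(4×2). The projector onto W = col(U) is P = U (U^T U)^(-1) U^T.
Compute U^T U =
  [12, 3]
  [3, 21],
and U^T v = (2, -4).
Solve U^T U · c = U^T v for the coefficients: c = (2/9, -2/9). The projection is proj_W(v) = U c.
Check: (v - proj_W(v)) · u_1 = 0  (should be 0).
Check: (v - proj_W(v)) · u_2 = 0  (should be 0).
Result: proj_W(v) = (-2/9, 8/9, -2/9, 2/3).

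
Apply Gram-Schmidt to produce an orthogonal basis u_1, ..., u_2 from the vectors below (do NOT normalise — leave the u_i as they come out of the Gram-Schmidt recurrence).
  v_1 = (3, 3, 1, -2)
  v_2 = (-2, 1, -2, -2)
Orthogonal basis:
  u_1 = (3, 3, 1, -2)
  u_2 = (-43/23, 26/23, -45/23, -48/23)

Apply the Gram-Schmidt recurrence
  u_1 = v_1
  u_i = v_i − Σ_{j<i} ((v_i · u_j) / (u_j · u_j)) · u_j.

Step by step this gives:
  u_1 = (3, 3, 1, -2)
  u_2 = (-43/23, 26/23, -45/23, -48/23)

Orthogonality check:
  u_2 · u_1 = 0 (should be 0)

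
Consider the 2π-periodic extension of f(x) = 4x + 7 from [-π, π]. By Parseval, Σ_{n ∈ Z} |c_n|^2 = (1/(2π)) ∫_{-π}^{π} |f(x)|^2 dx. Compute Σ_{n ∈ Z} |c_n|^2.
Σ |c_n|^2 = 16π^2/3 + 49

Expand and integrate term by term over [-π, π]:
  ∫ (4x)^2 dx = 16·(2π^3/3); ∫ 2·4·(7)·x dx = 0 (odd integrand); ∫ 7^2 dx = 49·2π.
So (1/(2π)) ∫_{-π}^{π} (4x + 7)^2 dx = 16π^2/3 + 49 = 16π^2/3 + 49.
Parseval ⇒ Σ |c_n|^2 = 16π^2/3 + 49.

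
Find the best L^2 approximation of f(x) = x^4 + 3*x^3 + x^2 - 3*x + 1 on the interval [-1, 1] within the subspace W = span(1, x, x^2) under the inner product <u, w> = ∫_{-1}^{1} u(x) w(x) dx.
g(x) = 13*x^2/7 - 6*x/5 + 32/35

The best approximation g ∈ W is the orthogonal projection of f onto W. Writing g = a_0 + a_1 x + a_2 x^2, the coefficients solve the normal equations G · a = b where
  G_{ij} = <φ_i, φ_j> and b_i = <f, φ_i>, with φ_0 = 1, φ_1 = x, φ_2 = x^2.
G =
  [2, 0, 2/3]
  [0, 2/3, 0]
  [2/3, 0, 2/5],
b = (46/15, -4/5, 142/105).
Solving gives a_0 = 32/35, a_1 = -6/5, a_2 = 13/7, so
  g(x) = 13*x^2/7 - 6*x/5 + 32/35.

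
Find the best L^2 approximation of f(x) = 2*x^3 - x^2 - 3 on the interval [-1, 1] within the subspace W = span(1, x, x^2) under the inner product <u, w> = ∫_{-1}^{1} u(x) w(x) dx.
g(x) = -x^2 + 6*x/5 - 3

The best approximation g ∈ W is the orthogonal projection of f onto W. Writing g = a_0 + a_1 x + a_2 x^2, the coefficients solve the normal equations G · a = b where
  G_{ij} = <φ_i, φ_j> and b_i = <f, φ_i>, with φ_0 = 1, φ_1 = x, φ_2 = x^2.
G =
  [2, 0, 2/3]
  [0, 2/3, 0]
  [2/3, 0, 2/5],
b = (-20/3, 4/5, -12/5).
Solving gives a_0 = -3, a_1 = 6/5, a_2 = -1, so
  g(x) = -x^2 + 6*x/5 - 3.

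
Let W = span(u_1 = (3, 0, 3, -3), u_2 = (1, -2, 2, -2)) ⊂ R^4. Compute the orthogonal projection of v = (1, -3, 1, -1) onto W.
proj_W(v) = (1/7, -18/7, 10/7, -10/7)

Set up U = [u_1 | ... | u_2] ∈ R^(4×2). The projector onto W = col(U) is P = U (U^T U)^(-1) U^T.
Compute U^T U =
  [27, 15]
  [15, 13],
and U^T v = (9, 11).
Solve U^T U · c = U^T v for the coefficients: c = (-8/21, 9/7). The projection is proj_W(v) = U c.
Check: (v - proj_W(v)) · u_1 = 0  (should be 0).
Check: (v - proj_W(v)) · u_2 = 0  (should be 0).
Result: proj_W(v) = (1/7, -18/7, 10/7, -10/7).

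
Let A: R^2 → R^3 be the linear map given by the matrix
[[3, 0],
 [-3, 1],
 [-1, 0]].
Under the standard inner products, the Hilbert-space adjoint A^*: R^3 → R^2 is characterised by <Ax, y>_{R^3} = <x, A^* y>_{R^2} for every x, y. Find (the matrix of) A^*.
A^* = A^T =
[[3, -3, -1],
 [0, 1, 0]]

For real matrices with standard dot products, the defining identity <Ax, y> = <x, A^* y> gives (Ax)^T y = x^T (A^*) y, i.e. x^T A^T y = x^T (A^*) y. Since this holds for all x, y, we must have A^* = A^T. Therefore
A^* =
[[3, -3, -1],
 [0, 1, 0]].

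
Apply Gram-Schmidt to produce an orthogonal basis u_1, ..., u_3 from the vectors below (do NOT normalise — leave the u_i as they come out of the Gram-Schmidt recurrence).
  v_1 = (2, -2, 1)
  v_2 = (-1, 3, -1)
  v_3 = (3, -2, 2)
Orthogonal basis:
  u_1 = (2, -2, 1)
  u_2 = (1, 1, 0)
  u_3 = (-1/6, 1/6, 2/3)

Apply the Gram-Schmidt recurrence
  u_1 = v_1
  u_i = v_i − Σ_{j<i} ((v_i · u_j) / (u_j · u_j)) · u_j.

Step by step this gives:
  u_1 = (2, -2, 1)
  u_2 = (1, 1, 0)
  u_3 = (-1/6, 1/6, 2/3)

Orthogonality check:
  u_2 · u_1 = 0 (should be 0)
  u_3 · u_1 = 0 (should be 0)
  u_3 · u_2 = 0 (should be 0)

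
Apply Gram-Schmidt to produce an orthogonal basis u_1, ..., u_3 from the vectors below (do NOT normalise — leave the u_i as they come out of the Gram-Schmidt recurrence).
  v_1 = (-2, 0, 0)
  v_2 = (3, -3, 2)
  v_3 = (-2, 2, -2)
Orthogonal basis:
  u_1 = (-2, 0, 0)
  u_2 = (0, -3, 2)
  u_3 = (0, -4/13, -6/13)

Apply the Gram-Schmidt recurrence
  u_1 = v_1
  u_i = v_i − Σ_{j<i} ((v_i · u_j) / (u_j · u_j)) · u_j.

Step by step this gives:
  u_1 = (-2, 0, 0)
  u_2 = (0, -3, 2)
  u_3 = (0, -4/13, -6/13)

Orthogonality check:
  u_2 · u_1 = 0 (should be 0)
  u_3 · u_1 = 0 (should be 0)
  u_3 · u_2 = 0 (should be 0)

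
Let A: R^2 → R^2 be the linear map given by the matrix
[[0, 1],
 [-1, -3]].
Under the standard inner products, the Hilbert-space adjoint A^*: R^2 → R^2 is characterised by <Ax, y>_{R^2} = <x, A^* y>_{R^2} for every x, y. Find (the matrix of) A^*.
A^* = A^T =
[[0, -1],
 [1, -3]]

For real matrices with standard dot products, the defining identity <Ax, y> = <x, A^* y> gives (Ax)^T y = x^T (A^*) y, i.e. x^T A^T y = x^T (A^*) y. Since this holds for all x, y, we must have A^* = A^T. Therefore
A^* =
[[0, -1],
 [1, -3]].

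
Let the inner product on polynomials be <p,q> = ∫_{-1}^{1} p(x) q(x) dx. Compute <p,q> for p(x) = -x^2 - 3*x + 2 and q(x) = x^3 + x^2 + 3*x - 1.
<p,q> = -48/5

Expand the product: p(x)·q(x) = -x^5 - 4*x^4 - 4*x^3 - 6*x^2 + 9*x - 2.
∫_{-1}^{1} of each monomial x^k gives [2/(k+1) if k even, 0 if k odd]. Integrating term-by-term (or equivalently evaluating the antiderivative F(x) = -x^6/6 - 4*x^5/5 - x^4 - 2*x^3 + 9*x^2/2 - 2*x at the endpoints):
  F(1) − F(−1) = -22/15 − (122/15) = -48/5.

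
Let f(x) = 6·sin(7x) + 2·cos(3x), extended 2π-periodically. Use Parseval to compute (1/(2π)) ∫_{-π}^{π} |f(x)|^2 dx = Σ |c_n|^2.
Σ |c_n|^2 = 20

Expand |f|^2 and use orthogonality of {sin(nx), cos(mx)} on [-π, π]:
  ∫_{-π}^{π} sin(nx)^2 dx = π, ∫ cos(mx)^2 dx = π, and cross terms integrate to 0.
So ∫_{-π}^{π} f(x)^2 dx = 6^2 · π + 2^2 · π = (36 + 4)π.
Divide by 2π: (36 + 4)/2 = 20.
By Parseval, this equals Σ |c_n|^2.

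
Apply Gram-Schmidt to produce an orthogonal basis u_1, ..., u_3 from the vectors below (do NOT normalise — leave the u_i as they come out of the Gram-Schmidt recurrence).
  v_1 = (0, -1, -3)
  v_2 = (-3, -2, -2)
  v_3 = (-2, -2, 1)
Orthogonal basis:
  u_1 = (0, -1, -3)
  u_2 = (-3, -6/5, 2/5)
  u_3 = (26/53, -117/106, 39/106)

Apply the Gram-Schmidt recurrence
  u_1 = v_1
  u_i = v_i − Σ_{j<i} ((v_i · u_j) / (u_j · u_j)) · u_j.

Step by step this gives:
  u_1 = (0, -1, -3)
  u_2 = (-3, -6/5, 2/5)
  u_3 = (26/53, -117/106, 39/106)

Orthogonality check:
  u_2 · u_1 = 0 (should be 0)
  u_3 · u_1 = 0 (should be 0)
  u_3 · u_2 = 0 (should be 0)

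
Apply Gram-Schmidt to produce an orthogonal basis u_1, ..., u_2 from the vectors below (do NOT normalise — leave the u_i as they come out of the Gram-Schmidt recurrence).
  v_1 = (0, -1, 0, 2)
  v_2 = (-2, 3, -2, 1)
Orthogonal basis:
  u_1 = (0, -1, 0, 2)
  u_2 = (-2, 14/5, -2, 7/5)

Apply the Gram-Schmidt recurrence
  u_1 = v_1
  u_i = v_i − Σ_{j<i} ((v_i · u_j) / (u_j · u_j)) · u_j.

Step by step this gives:
  u_1 = (0, -1, 0, 2)
  u_2 = (-2, 14/5, -2, 7/5)

Orthogonality check:
  u_2 · u_1 = 0 (should be 0)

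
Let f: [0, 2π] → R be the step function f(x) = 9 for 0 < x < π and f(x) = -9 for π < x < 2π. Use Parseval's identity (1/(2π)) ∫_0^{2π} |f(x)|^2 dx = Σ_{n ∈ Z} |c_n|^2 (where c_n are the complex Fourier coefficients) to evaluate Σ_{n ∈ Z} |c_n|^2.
Σ |c_n|^2 = 81

Parseval equates the L^2 energy of f (normalised by 1/(2π)) with the ℓ^2 sum of its Fourier coefficients: (1/(2π)) ∫_0^{2π} |f|^2 = Σ |c_n|^2.
Compute the left side: (1/(2π)) [∫_0^π 9^2 dx + ∫_π^{2π} (-9)^2 dx] = (1/(2π)) · (81π + 81π) = (81 + 81)/2 = 81.
So Σ_{n ∈ Z} |c_n|^2 = 81.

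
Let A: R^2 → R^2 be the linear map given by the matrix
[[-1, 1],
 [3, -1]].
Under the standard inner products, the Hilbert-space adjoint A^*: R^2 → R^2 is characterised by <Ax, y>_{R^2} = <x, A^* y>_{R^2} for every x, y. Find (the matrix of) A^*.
A^* = A^T =
[[-1, 3],
 [1, -1]]

For real matrices with standard dot products, the defining identity <Ax, y> = <x, A^* y> gives (Ax)^T y = x^T (A^*) y, i.e. x^T A^T y = x^T (A^*) y. Since this holds for all x, y, we must have A^* = A^T. Therefore
A^* =
[[-1, 3],
 [1, -1]].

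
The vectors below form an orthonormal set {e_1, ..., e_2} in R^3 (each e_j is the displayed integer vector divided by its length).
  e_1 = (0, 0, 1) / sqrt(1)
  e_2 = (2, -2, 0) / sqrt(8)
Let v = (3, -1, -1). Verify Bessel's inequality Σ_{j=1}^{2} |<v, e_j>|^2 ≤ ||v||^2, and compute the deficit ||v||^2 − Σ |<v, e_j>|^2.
Σ |<v, e_j>|^2 = 9; ||v||^2 = 11; deficit = 2

Write each e_j = u_j / sqrt(<u_j, u_j>) where u_j is the displayed integer vector. Then <v, e_j> = <v, u_j> / sqrt(<u_j, u_j>), so |<v, e_j>|^2 = <v, u_j>^2 / <u_j, u_j>.
Coefficients: <v, e_1> = -1/sqrt(1), <v, e_2> = 8/sqrt(8).
Square and sum: Σ |<v, e_j>|^2 = 9.
Compute ||v||^2 = v·v = 11.
Deficit = 11 − 9 = 2 ≥ 0, confirming Bessel's inequality. (The deficit equals ||v − Σ <v,e_j> e_j||^2, the squared distance from v to span{e_j}.)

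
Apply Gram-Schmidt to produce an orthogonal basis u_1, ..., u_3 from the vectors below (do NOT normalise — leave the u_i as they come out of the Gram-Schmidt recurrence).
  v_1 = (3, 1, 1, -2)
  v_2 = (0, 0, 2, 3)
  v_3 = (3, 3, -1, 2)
Orthogonal basis:
  u_1 = (3, 1, 1, -2)
  u_2 = (4/5, 4/15, 34/15, 37/15)
  u_3 = (216/179, 430/179, -462/179, 308/179)

Apply the Gram-Schmidt recurrence
  u_1 = v_1
  u_i = v_i − Σ_{j<i} ((v_i · u_j) / (u_j · u_j)) · u_j.

Step by step this gives:
  u_1 = (3, 1, 1, -2)
  u_2 = (4/5, 4/15, 34/15, 37/15)
  u_3 = (216/179, 430/179, -462/179, 308/179)

Orthogonality check:
  u_2 · u_1 = 0 (should be 0)
  u_3 · u_1 = 0 (should be 0)
  u_3 · u_2 = 0 (should be 0)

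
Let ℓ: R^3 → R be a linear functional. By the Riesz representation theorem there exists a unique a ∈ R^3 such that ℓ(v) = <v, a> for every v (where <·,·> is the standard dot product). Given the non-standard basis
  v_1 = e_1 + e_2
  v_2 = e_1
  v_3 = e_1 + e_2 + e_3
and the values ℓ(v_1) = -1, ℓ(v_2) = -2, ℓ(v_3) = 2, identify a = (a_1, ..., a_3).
a = (-2, 1, 3)

Write a = (a_1, ..., a_3) in the standard basis. For each basis vector v_i, ℓ(v_i) = <v_i, a> is a linear equation in the a_j's. Collect the n equations into a matrix system V a = ℓ, where row i of V is v_i (expressed in the standard basis). Since V is invertible (lower-triangular with 1s on the diagonal, up to permutation), solve by back-substitution:
  V =
[[1, 1, 0],
 [1, 0, 0],
 [1, 1, 1]]
  V a = (-1, -2, 2)
Solving gives a = (-2, 1, 3).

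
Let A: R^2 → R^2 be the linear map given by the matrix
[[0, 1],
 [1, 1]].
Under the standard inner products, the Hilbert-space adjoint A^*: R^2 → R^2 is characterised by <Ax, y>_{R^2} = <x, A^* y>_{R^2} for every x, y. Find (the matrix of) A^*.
A^* = A^T =
[[0, 1],
 [1, 1]]

For real matrices with standard dot products, the defining identity <Ax, y> = <x, A^* y> gives (Ax)^T y = x^T (A^*) y, i.e. x^T A^T y = x^T (A^*) y. Since this holds for all x, y, we must have A^* = A^T. Therefore
A^* =
[[0, 1],
 [1, 1]].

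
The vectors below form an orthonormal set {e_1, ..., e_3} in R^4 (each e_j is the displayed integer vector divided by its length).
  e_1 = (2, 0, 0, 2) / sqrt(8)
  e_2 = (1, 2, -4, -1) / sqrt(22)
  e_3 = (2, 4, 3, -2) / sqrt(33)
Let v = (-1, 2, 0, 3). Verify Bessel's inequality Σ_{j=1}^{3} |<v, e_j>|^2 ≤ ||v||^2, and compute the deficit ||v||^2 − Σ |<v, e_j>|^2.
Σ |<v, e_j>|^2 = 2; ||v||^2 = 14; deficit = 12

Write each e_j = u_j / sqrt(<u_j, u_j>) where u_j is the displayed integer vector. Then <v, e_j> = <v, u_j> / sqrt(<u_j, u_j>), so |<v, e_j>|^2 = <v, u_j>^2 / <u_j, u_j>.
Coefficients: <v, e_1> = 4/sqrt(8), <v, e_2> = 0/sqrt(22), <v, e_3> = 0/sqrt(33).
Square and sum: Σ |<v, e_j>|^2 = 2.
Compute ||v||^2 = v·v = 14.
Deficit = 14 − 2 = 12 ≥ 0, confirming Bessel's inequality. (The deficit equals ||v − Σ <v,e_j> e_j||^2, the squared distance from v to span{e_j}.)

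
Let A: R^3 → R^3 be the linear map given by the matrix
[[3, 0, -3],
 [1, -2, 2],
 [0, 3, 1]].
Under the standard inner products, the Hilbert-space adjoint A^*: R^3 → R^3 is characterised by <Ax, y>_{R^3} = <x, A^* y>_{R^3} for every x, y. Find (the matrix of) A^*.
A^* = A^T =
[[3, 1, 0],
 [0, -2, 3],
 [-3, 2, 1]]

For real matrices with standard dot products, the defining identity <Ax, y> = <x, A^* y> gives (Ax)^T y = x^T (A^*) y, i.e. x^T A^T y = x^T (A^*) y. Since this holds for all x, y, we must have A^* = A^T. Therefore
A^* =
[[3, 1, 0],
 [0, -2, 3],
 [-3, 2, 1]].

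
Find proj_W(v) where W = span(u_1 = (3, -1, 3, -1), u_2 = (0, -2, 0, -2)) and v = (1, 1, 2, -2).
proj_W(v) = (3/2, -1/2, 3/2, -1/2)

Set up U = [u_1 | ... | u_2] ∈ R^(4×2). The projector onto W = col(U) is P = U (U^T U)^(-1) U^T.
Compute U^T U =
  [20, 4]
  [4, 8],
and U^T v = (10, 2).
Solve U^T U · c = U^T v for the coefficients: c = (1/2, 0). The projection is proj_W(v) = U c.
Check: (v - proj_W(v)) · u_1 = 0  (should be 0).
Check: (v - proj_W(v)) · u_2 = 0  (should be 0).
Result: proj_W(v) = (3/2, -1/2, 3/2, -1/2).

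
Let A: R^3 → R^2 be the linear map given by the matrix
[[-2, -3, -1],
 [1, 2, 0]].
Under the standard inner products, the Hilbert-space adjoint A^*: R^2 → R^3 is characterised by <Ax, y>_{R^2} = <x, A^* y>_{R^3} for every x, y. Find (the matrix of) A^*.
A^* = A^T =
[[-2, 1],
 [-3, 2],
 [-1, 0]]

For real matrices with standard dot products, the defining identity <Ax, y> = <x, A^* y> gives (Ax)^T y = x^T (A^*) y, i.e. x^T A^T y = x^T (A^*) y. Since this holds for all x, y, we must have A^* = A^T. Therefore
A^* =
[[-2, 1],
 [-3, 2],
 [-1, 0]].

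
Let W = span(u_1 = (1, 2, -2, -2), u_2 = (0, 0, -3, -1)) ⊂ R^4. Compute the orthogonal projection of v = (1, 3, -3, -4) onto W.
proj_W(v) = (53/33, 106/33, -215/66, -71/22)

Set up U = [u_1 | ... | u_2] ∈ R^(4×2). The projector onto W = col(U) is P = U (U^T U)^(-1) U^T.
Compute U^T U =
  [13, 8]
  [8, 10],
and U^T v = (21, 13).
Solve U^T U · c = U^T v for the coefficients: c = (53/33, 1/66). The projection is proj_W(v) = U c.
Check: (v - proj_W(v)) · u_1 = 0  (should be 0).
Check: (v - proj_W(v)) · u_2 = 0  (should be 0).
Result: proj_W(v) = (53/33, 106/33, -215/66, -71/22).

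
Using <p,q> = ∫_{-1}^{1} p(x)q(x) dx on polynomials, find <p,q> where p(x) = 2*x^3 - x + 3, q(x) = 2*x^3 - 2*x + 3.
<p,q> = 1898/105

Expand the product: p(x)·q(x) = 4*x^6 - 6*x^4 + 12*x^3 + 2*x^2 - 9*x + 9.
∫_{-1}^{1} of each monomial x^k gives [2/(k+1) if k even, 0 if k odd]. Integrating term-by-term (or equivalently evaluating the antiderivative F(x) = 4*x^7/7 - 6*x^5/5 + 3*x^4 + 2*x^3/3 - 9*x^2/2 + 9*x at the endpoints):
  F(1) − F(−1) = 1583/210 − (-2213/210) = 1898/105.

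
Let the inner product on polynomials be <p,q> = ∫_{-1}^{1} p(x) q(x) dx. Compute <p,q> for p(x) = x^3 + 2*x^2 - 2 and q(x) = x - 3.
<p,q> = 42/5

Expand the product: p(x)·q(x) = x^4 - x^3 - 6*x^2 - 2*x + 6.
∫_{-1}^{1} of each monomial x^k gives [2/(k+1) if k even, 0 if k odd]. Integrating term-by-term (or equivalently evaluating the antiderivative F(x) = x^5/5 - x^4/4 - 2*x^3 - x^2 + 6*x at the endpoints):
  F(1) − F(−1) = 59/20 − (-109/20) = 42/5.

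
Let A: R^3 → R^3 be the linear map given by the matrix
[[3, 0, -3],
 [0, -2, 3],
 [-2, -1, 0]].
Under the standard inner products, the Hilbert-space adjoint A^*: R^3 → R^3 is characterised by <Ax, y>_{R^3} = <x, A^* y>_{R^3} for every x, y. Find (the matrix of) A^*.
A^* = A^T =
[[3, 0, -2],
 [0, -2, -1],
 [-3, 3, 0]]

For real matrices with standard dot products, the defining identity <Ax, y> = <x, A^* y> gives (Ax)^T y = x^T (A^*) y, i.e. x^T A^T y = x^T (A^*) y. Since this holds for all x, y, we must have A^* = A^T. Therefore
A^* =
[[3, 0, -2],
 [0, -2, -1],
 [-3, 3, 0]].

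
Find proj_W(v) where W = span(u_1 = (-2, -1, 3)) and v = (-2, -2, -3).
proj_W(v) = (3/7, 3/14, -9/14)

Set up U = [u_1 | ... | u_1] ∈ R^(3×1). The projector onto W = col(U) is P = U (U^T U)^(-1) U^T.
Compute U^T U =
  [14],
and U^T v = (-3).
Solve U^T U · c = U^T v for the coefficients: c = (-3/14). The projection is proj_W(v) = U c.
Check: (v - proj_W(v)) · u_1 = 0  (should be 0).
Result: proj_W(v) = (3/7, 3/14, -9/14).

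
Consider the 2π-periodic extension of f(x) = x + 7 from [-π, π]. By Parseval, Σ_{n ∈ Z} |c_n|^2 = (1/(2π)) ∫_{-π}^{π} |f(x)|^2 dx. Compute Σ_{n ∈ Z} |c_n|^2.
Σ |c_n|^2 = π^2/3 + 49

Expand and integrate term by term over [-π, π]:
  ∫ (x)^2 dx = 1·(2π^3/3); ∫ 2·1·(7)·x dx = 0 (odd integrand); ∫ 7^2 dx = 49·2π.
So (1/(2π)) ∫_{-π}^{π} (x + 7)^2 dx = 1π^2/3 + 49 = π^2/3 + 49.
Parseval ⇒ Σ |c_n|^2 = π^2/3 + 49.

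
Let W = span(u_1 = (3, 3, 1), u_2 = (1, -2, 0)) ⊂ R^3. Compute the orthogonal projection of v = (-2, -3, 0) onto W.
proj_W(v) = (-79/43, -251/86, -63/86)

Set up U = [u_1 | ... | u_2] ∈ R^(3×2). The projector onto W = col(U) is P = U (U^T U)^(-1) U^T.
Compute U^T U =
  [19, -3]
  [-3, 5],
and U^T v = (-15, 4).
Solve U^T U · c = U^T v for the coefficients: c = (-63/86, 31/86). The projection is proj_W(v) = U c.
Check: (v - proj_W(v)) · u_1 = 0  (should be 0).
Check: (v - proj_W(v)) · u_2 = 0  (should be 0).
Result: proj_W(v) = (-79/43, -251/86, -63/86).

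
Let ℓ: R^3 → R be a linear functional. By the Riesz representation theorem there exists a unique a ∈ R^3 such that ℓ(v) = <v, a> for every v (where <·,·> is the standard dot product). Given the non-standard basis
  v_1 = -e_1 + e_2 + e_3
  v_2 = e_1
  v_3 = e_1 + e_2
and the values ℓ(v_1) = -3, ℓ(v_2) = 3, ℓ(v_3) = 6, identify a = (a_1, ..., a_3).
a = (3, 3, -3)

Write a = (a_1, ..., a_3) in the standard basis. For each basis vector v_i, ℓ(v_i) = <v_i, a> is a linear equation in the a_j's. Collect the n equations into a matrix system V a = ℓ, where row i of V is v_i (expressed in the standard basis). Since V is invertible (lower-triangular with 1s on the diagonal, up to permutation), solve by back-substitution:
  V =
[[-1, 1, 1],
 [1, 0, 0],
 [1, 1, 0]]
  V a = (-3, 3, 6)
Solving gives a = (3, 3, -3).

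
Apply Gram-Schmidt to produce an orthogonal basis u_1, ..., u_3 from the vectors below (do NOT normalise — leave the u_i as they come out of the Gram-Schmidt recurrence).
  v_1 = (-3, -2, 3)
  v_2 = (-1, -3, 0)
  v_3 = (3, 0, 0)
Orthogonal basis:
  u_1 = (-3, -2, 3)
  u_2 = (5/22, -24/11, -27/22)
  u_3 = (243/139, -81/139, 189/139)

Apply the Gram-Schmidt recurrence
  u_1 = v_1
  u_i = v_i − Σ_{j<i} ((v_i · u_j) / (u_j · u_j)) · u_j.

Step by step this gives:
  u_1 = (-3, -2, 3)
  u_2 = (5/22, -24/11, -27/22)
  u_3 = (243/139, -81/139, 189/139)

Orthogonality check:
  u_2 · u_1 = 0 (should be 0)
  u_3 · u_1 = 0 (should be 0)
  u_3 · u_2 = 0 (should be 0)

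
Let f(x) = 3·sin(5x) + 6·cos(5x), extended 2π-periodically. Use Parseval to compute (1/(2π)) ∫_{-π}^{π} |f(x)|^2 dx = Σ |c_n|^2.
Σ |c_n|^2 = 45/2

Expand |f|^2 and use orthogonality of {sin(nx), cos(mx)} on [-π, π]:
  ∫_{-π}^{π} sin(nx)^2 dx = π, ∫ cos(mx)^2 dx = π, and cross terms integrate to 0.
So ∫_{-π}^{π} f(x)^2 dx = 3^2 · π + 6^2 · π = (9 + 36)π.
Divide by 2π: (9 + 36)/2 = 45/2.
By Parseval, this equals Σ |c_n|^2.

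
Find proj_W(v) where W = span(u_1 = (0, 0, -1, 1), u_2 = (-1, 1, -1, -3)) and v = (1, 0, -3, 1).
proj_W(v) = (-3/10, 3/10, -13/5, 7/5)

Set up U = [u_1 | ... | u_2] ∈ R^(4×2). The projector onto W = col(U) is P = U (U^T U)^(-1) U^T.
Compute U^T U =
  [2, -2]
  [-2, 12],
and U^T v = (4, -1).
Solve U^T U · c = U^T v for the coefficients: c = (23/10, 3/10). The projection is proj_W(v) = U c.
Check: (v - proj_W(v)) · u_1 = 0  (should be 0).
Check: (v - proj_W(v)) · u_2 = 0  (should be 0).
Result: proj_W(v) = (-3/10, 3/10, -13/5, 7/5).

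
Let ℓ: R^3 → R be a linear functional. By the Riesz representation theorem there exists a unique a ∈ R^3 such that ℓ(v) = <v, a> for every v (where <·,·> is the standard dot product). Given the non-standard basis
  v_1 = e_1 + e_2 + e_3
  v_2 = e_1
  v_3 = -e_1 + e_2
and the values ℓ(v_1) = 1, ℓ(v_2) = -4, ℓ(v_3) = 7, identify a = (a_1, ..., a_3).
a = (-4, 3, 2)

Write a = (a_1, ..., a_3) in the standard basis. For each basis vector v_i, ℓ(v_i) = <v_i, a> is a linear equation in the a_j's. Collect the n equations into a matrix system V a = ℓ, where row i of V is v_i (expressed in the standard basis). Since V is invertible (lower-triangular with 1s on the diagonal, up to permutation), solve by back-substitution:
  V =
[[1, 1, 1],
 [1, 0, 0],
 [-1, 1, 0]]
  V a = (1, -4, 7)
Solving gives a = (-4, 3, 2).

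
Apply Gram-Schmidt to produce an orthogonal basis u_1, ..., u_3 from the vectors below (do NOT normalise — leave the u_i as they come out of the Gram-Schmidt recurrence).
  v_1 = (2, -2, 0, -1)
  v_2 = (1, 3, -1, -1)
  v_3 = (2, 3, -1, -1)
Orthogonal basis:
  u_1 = (2, -2, 0, -1)
  u_2 = (5/3, 7/3, -1, -4/3)
  u_3 = (10/33, 1/11, 5/33, 14/33)

Apply the Gram-Schmidt recurrence
  u_1 = v_1
  u_i = v_i − Σ_{j<i} ((v_i · u_j) / (u_j · u_j)) · u_j.

Step by step this gives:
  u_1 = (2, -2, 0, -1)
  u_2 = (5/3, 7/3, -1, -4/3)
  u_3 = (10/33, 1/11, 5/33, 14/33)

Orthogonality check:
  u_2 · u_1 = 0 (should be 0)
  u_3 · u_1 = 0 (should be 0)
  u_3 · u_2 = 0 (should be 0)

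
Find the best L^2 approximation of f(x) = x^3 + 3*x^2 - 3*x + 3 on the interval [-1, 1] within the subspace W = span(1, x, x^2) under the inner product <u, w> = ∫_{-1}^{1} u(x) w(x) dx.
g(x) = 3*x^2 - 12*x/5 + 3

The best approximation g ∈ W is the orthogonal projection of f onto W. Writing g = a_0 + a_1 x + a_2 x^2, the coefficients solve the normal equations G · a = b where
  G_{ij} = <φ_i, φ_j> and b_i = <f, φ_i>, with φ_0 = 1, φ_1 = x, φ_2 = x^2.
G =
  [2, 0, 2/3]
  [0, 2/3, 0]
  [2/3, 0, 2/5],
b = (8, -8/5, 16/5).
Solving gives a_0 = 3, a_1 = -12/5, a_2 = 3, so
  g(x) = 3*x^2 - 12*x/5 + 3.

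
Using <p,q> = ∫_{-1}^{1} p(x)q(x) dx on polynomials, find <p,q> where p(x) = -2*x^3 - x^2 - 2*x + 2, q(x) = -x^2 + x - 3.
<p,q> = -196/15

Expand the product: p(x)·q(x) = 2*x^5 - x^4 + 7*x^3 - x^2 + 8*x - 6.
∫_{-1}^{1} of each monomial x^k gives [2/(k+1) if k even, 0 if k odd]. Integrating term-by-term (or equivalently evaluating the antiderivative F(x) = x^6/3 - x^5/5 + 7*x^4/4 - x^3/3 + 4*x^2 - 6*x at the endpoints):
  F(1) − F(−1) = -9/20 − (757/60) = -196/15.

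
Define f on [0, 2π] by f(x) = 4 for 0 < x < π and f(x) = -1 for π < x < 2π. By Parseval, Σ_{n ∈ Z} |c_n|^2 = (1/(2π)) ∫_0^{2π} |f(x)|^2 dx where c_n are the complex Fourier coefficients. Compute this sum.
Σ |c_n|^2 = 17/2

Parseval equates the L^2 energy of f (normalised by 1/(2π)) with the ℓ^2 sum of its Fourier coefficients: (1/(2π)) ∫_0^{2π} |f|^2 = Σ |c_n|^2.
Compute the left side: (1/(2π)) [∫_0^π 4^2 dx + ∫_π^{2π} (-1)^2 dx] = (1/(2π)) · (16π + 1π) = (16 + 1)/2 = 17/2.
So Σ_{n ∈ Z} |c_n|^2 = 17/2.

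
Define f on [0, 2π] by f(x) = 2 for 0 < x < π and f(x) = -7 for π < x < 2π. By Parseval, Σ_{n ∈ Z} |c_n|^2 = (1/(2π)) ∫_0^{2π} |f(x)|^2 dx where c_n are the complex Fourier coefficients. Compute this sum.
Σ |c_n|^2 = 53/2

Parseval equates the L^2 energy of f (normalised by 1/(2π)) with the ℓ^2 sum of its Fourier coefficients: (1/(2π)) ∫_0^{2π} |f|^2 = Σ |c_n|^2.
Compute the left side: (1/(2π)) [∫_0^π 2^2 dx + ∫_π^{2π} (-7)^2 dx] = (1/(2π)) · (4π + 49π) = (4 + 49)/2 = 53/2.
So Σ_{n ∈ Z} |c_n|^2 = 53/2.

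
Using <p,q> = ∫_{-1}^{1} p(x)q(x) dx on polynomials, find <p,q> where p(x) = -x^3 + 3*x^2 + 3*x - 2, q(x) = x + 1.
<p,q> = -2/5

Expand the product: p(x)·q(x) = -x^4 + 2*x^3 + 6*x^2 + x - 2.
∫_{-1}^{1} of each monomial x^k gives [2/(k+1) if k even, 0 if k odd]. Integrating term-by-term (or equivalently evaluating the antiderivative F(x) = -x^5/5 + x^4/2 + 2*x^3 + x^2/2 - 2*x at the endpoints):
  F(1) − F(−1) = 4/5 − (6/5) = -2/5.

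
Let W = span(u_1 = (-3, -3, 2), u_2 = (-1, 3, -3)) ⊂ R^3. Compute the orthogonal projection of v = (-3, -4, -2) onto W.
proj_W(v) = (-999/274, -447/274, 80/137)

Set up U = [u_1 | ... | u_2] ∈ R^(3×2). The projector onto W = col(U) is P = U (U^T U)^(-1) U^T.
Compute U^T U =
  [22, -12]
  [-12, 19],
and U^T v = (17, -3).
Solve U^T U · c = U^T v for the coefficients: c = (287/274, 69/137). The projection is proj_W(v) = U c.
Check: (v - proj_W(v)) · u_1 = 0  (should be 0).
Check: (v - proj_W(v)) · u_2 = 0  (should be 0).
Result: proj_W(v) = (-999/274, -447/274, 80/137).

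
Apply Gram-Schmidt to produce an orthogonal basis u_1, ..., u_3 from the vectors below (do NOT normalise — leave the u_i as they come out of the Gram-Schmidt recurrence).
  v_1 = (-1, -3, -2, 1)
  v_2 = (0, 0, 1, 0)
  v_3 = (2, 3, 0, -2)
Orthogonal basis:
  u_1 = (-1, -3, -2, 1)
  u_2 = (-2/15, -2/5, 11/15, 2/15)
  u_3 = (9/11, -6/11, 0, -9/11)

Apply the Gram-Schmidt recurrence
  u_1 = v_1
  u_i = v_i − Σ_{j<i} ((v_i · u_j) / (u_j · u_j)) · u_j.

Step by step this gives:
  u_1 = (-1, -3, -2, 1)
  u_2 = (-2/15, -2/5, 11/15, 2/15)
  u_3 = (9/11, -6/11, 0, -9/11)

Orthogonality check:
  u_2 · u_1 = 0 (should be 0)
  u_3 · u_1 = 0 (should be 0)
  u_3 · u_2 = 0 (should be 0)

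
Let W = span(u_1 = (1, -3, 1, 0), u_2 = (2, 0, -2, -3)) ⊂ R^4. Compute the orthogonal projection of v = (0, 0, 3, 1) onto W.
proj_W(v) = (-147/187, -9/11, 249/187, 27/17)

Set up U = [u_1 | ... | u_2] ∈ R^(4×2). The projector onto W = col(U) is P = U (U^T U)^(-1) U^T.
Compute U^T U =
  [11, 0]
  [0, 17],
and U^T v = (3, -9).
Solve U^T U · c = U^T v for the coefficients: c = (3/11, -9/17). The projection is proj_W(v) = U c.
Check: (v - proj_W(v)) · u_1 = 0  (should be 0).
Check: (v - proj_W(v)) · u_2 = 0  (should be 0).
Result: proj_W(v) = (-147/187, -9/11, 249/187, 27/17).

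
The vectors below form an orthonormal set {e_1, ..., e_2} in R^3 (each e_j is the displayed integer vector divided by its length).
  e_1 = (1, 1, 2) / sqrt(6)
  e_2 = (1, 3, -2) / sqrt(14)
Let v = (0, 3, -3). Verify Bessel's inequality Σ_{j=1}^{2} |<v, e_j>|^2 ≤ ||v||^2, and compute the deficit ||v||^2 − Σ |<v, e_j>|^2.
Σ |<v, e_j>|^2 = 123/7; ||v||^2 = 18; deficit = 3/7

Write each e_j = u_j / sqrt(<u_j, u_j>) where u_j is the displayed integer vector. Then <v, e_j> = <v, u_j> / sqrt(<u_j, u_j>), so |<v, e_j>|^2 = <v, u_j>^2 / <u_j, u_j>.
Coefficients: <v, e_1> = -3/sqrt(6), <v, e_2> = 15/sqrt(14).
Square and sum: Σ |<v, e_j>|^2 = 123/7.
Compute ||v||^2 = v·v = 18.
Deficit = 18 − 123/7 = 3/7 ≥ 0, confirming Bessel's inequality. (The deficit equals ||v − Σ <v,e_j> e_j||^2, the squared distance from v to span{e_j}.)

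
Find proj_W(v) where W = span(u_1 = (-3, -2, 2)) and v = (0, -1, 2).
proj_W(v) = (-18/17, -12/17, 12/17)

Set up U = [u_1 | ... | u_1] ∈ R^(3×1). The projector onto W = col(U) is P = U (U^T U)^(-1) U^T.
Compute U^T U =
  [17],
and U^T v = (6).
Solve U^T U · c = U^T v for the coefficients: c = (6/17). The projection is proj_W(v) = U c.
Check: (v - proj_W(v)) · u_1 = 0  (should be 0).
Result: proj_W(v) = (-18/17, -12/17, 12/17).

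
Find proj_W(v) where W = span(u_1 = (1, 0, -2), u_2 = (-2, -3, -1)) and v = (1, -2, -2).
proj_W(v) = (1/7, -9/7, -17/7)

Set up U = [u_1 | ... | u_2] ∈ R^(3×2). The projector onto W = col(U) is P = U (U^T U)^(-1) U^T.
Compute U^T U =
  [5, 0]
  [0, 14],
and U^T v = (5, 6).
Solve U^T U · c = U^T v for the coefficients: c = (1, 3/7). The projection is proj_W(v) = U c.
Check: (v - proj_W(v)) · u_1 = 0  (should be 0).
Check: (v - proj_W(v)) · u_2 = 0  (should be 0).
Result: proj_W(v) = (1/7, -9/7, -17/7).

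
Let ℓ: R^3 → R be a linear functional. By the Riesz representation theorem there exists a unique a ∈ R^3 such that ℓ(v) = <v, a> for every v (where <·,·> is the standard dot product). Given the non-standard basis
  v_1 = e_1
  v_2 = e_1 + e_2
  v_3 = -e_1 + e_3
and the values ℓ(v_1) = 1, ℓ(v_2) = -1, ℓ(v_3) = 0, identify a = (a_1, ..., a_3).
a = (1, -2, 1)

Write a = (a_1, ..., a_3) in the standard basis. For each basis vector v_i, ℓ(v_i) = <v_i, a> is a linear equation in the a_j's. Collect the n equations into a matrix system V a = ℓ, where row i of V is v_i (expressed in the standard basis). Since V is invertible (lower-triangular with 1s on the diagonal, up to permutation), solve by back-substitution:
  V =
[[1, 0, 0],
 [1, 1, 0],
 [-1, 0, 1]]
  V a = (1, -1, 0)
Solving gives a = (1, -2, 1).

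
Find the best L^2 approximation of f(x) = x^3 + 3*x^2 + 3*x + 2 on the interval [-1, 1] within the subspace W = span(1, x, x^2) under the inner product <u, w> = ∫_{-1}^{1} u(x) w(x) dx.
g(x) = 3*x^2 + 18*x/5 + 2

The best approximation g ∈ W is the orthogonal projection of f onto W. Writing g = a_0 + a_1 x + a_2 x^2, the coefficients solve the normal equations G · a = b where
  G_{ij} = <φ_i, φ_j> and b_i = <f, φ_i>, with φ_0 = 1, φ_1 = x, φ_2 = x^2.
G =
  [2, 0, 2/3]
  [0, 2/3, 0]
  [2/3, 0, 2/5],
b = (6, 12/5, 38/15).
Solving gives a_0 = 2, a_1 = 18/5, a_2 = 3, so
  g(x) = 3*x^2 + 18*x/5 + 2.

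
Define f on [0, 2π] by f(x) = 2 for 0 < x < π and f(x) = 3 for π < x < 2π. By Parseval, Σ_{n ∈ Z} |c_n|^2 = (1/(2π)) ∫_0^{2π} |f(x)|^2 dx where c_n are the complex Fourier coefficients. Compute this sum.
Σ |c_n|^2 = 13/2

Parseval equates the L^2 energy of f (normalised by 1/(2π)) with the ℓ^2 sum of its Fourier coefficients: (1/(2π)) ∫_0^{2π} |f|^2 = Σ |c_n|^2.
Compute the left side: (1/(2π)) [∫_0^π 2^2 dx + ∫_π^{2π} 3^2 dx] = (1/(2π)) · (4π + 9π) = (4 + 9)/2 = 13/2.
So Σ_{n ∈ Z} |c_n|^2 = 13/2.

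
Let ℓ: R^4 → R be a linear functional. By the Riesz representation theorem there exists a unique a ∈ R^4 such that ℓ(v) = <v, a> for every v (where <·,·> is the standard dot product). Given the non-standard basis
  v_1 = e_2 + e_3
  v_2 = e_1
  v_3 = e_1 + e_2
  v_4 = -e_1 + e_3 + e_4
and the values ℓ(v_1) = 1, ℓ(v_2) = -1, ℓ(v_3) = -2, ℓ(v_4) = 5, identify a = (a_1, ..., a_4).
a = (-1, -1, 2, 2)

Write a = (a_1, ..., a_4) in the standard basis. For each basis vector v_i, ℓ(v_i) = <v_i, a> is a linear equation in the a_j's. Collect the n equations into a matrix system V a = ℓ, where row i of V is v_i (expressed in the standard basis). Since V is invertible (lower-triangular with 1s on the diagonal, up to permutation), solve by back-substitution:
  V =
[[0, 1, 1, 0],
 [1, 0, 0, 0],
 [1, 1, 0, 0],
 [-1, 0, 1, 1]]
  V a = (1, -1, -2, 5)
Solving gives a = (-1, -1, 2, 2).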